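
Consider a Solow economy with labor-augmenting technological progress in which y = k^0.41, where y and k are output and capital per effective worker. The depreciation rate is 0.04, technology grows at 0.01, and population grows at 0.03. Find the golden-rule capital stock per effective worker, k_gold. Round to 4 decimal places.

k_gold ≈ 15.9541

n + g + δ = 0.03 + 0.01 + 0.04 = 0.08.
Setting f'(k) = n+g+δ gives 0.41·k^(0.41−1) = 0.08, hence k_gold = (0.41/0.08)^(1/0.59) ≈ 15.9541.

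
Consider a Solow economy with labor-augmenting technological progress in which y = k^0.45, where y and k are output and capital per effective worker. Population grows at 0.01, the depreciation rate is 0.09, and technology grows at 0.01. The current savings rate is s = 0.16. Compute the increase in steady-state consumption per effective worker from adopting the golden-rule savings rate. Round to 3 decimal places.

Break-even investment rate: n + g + δ = 0.01 + 0.01 + 0.09 = 0.11.
Current steady state (s = 0.16): k* = (0.16/0.11)^(1/0.55) ≈ 1.9764, y* = 1.9764^0.45 ≈ 1.3588, c* = (1−0.16)·1.3588 ≈ 1.1414.
Setting f'(k) = n+g+δ gives 0.45·k^(0.45−1) = 0.11, hence k_gold = (0.45/0.11)^(1/0.55) ≈ 12.9539.
y_gold = 12.9539^0.45 ≈ 3.1665, c_gold = y_gold − 0.11·k_gold ≈ 1.7416.
Gain: Δc = 1.7416 − 1.1414 ≈ 0.6002.

Δc ≈ 0.600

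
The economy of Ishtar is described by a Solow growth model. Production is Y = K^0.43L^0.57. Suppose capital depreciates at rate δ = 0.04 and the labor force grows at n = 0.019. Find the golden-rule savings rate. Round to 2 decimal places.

Capital per worker breaks even when investment replaces (n + δ)·k; here n + δ = 0.059.
At the golden rule MPK = n+δ, and in any Cobb-Douglas steady state s = (n+δ)·k/y = MPK·k/y = capital's share 0.43.

s_gold = 0.43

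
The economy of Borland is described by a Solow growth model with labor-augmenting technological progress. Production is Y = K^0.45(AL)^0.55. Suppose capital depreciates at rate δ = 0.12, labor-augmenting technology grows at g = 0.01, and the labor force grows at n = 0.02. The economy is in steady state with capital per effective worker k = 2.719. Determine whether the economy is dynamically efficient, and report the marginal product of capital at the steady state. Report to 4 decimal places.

Break-even investment rate: n + g + δ = 0.02 + 0.01 + 0.12 = 0.15.
MPK = 0.45·k^(0.45−1) = 0.45·2.719^(-0.55) ≈ 0.2596.
MPK > 0.15, so the economy is dynamically efficient (under-saving).

dynamically efficient; MPK ≈ 0.2596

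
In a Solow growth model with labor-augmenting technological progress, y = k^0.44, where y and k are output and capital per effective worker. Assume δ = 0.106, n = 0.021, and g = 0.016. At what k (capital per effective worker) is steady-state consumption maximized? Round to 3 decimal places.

The effective depreciation rate is n + g + δ = 0.021 + 0.016 + 0.106 = 0.143.
Setting f'(k) = n+g+δ gives 0.44·k^(0.44−1) = 0.143, hence k_gold = (0.44/0.143)^(1/0.56) ≈ 7.4411.

k_gold ≈ 7.441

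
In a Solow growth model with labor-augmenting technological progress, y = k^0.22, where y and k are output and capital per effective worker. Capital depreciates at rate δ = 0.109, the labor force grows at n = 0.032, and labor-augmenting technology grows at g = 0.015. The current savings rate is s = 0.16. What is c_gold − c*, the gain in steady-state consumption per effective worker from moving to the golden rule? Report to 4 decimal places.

Capital per effective worker breaks even when investment replaces (n + g + δ)·k; here n + g + δ = 0.156.
Current steady state (s = 0.16): k* = (0.16/0.156)^(1/0.78) ≈ 1.0330, y* = 1.0330^0.22 ≈ 1.0072, c* = (1−0.16)·1.0072 ≈ 0.8460.
Golden rule sets MPK = n+g+δ: 0.22·k^(0.22−1) = 0.156, so k_gold = (0.22/0.156)^(1/0.78) ≈ 1.5538.
y_gold = 1.5538^0.22 ≈ 1.1018, c_gold = y_gold − 0.156·k_gold ≈ 0.8594.
Gain: Δc = 0.8594 − 0.8460 ≈ 0.0134.

Δc ≈ 0.0134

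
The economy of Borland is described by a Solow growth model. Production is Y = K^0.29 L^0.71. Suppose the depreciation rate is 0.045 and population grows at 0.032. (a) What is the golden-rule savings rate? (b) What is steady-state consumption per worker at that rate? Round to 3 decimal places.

(a) s_gold = 0.290; (b) c_gold ≈ 1.220

The effective depreciation rate is n + δ = 0.032 + 0.045 = 0.077.
For Cobb-Douglas, s_gold equals capital's share: s_gold = 0.29.
Setting f'(k) = n+δ gives 0.29·k^(0.29−1) = 0.077, hence k_gold = (0.29/0.077)^(1/0.71) ≈ 6.4735.
y_gold = 6.4735^0.29 ≈ 1.7188; c_gold = (1−0.29)·y_gold ≈ 1.2204.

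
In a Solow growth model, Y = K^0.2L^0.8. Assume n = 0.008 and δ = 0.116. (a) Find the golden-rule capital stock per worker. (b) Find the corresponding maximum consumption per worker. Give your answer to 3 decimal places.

The effective depreciation rate is n + δ = 0.008 + 0.116 = 0.124.
Setting f'(k) = n+δ gives 0.2·k^(0.2−1) = 0.124, hence k_gold = (0.2/0.124)^(1/0.8) ≈ 1.8177.
y_gold = 1.8177^0.2 ≈ 1.1269; c_gold = y_gold − 0.124·k_gold ≈ 0.9016.

(a) k_gold ≈ 1.818; (b) c_gold ≈ 0.902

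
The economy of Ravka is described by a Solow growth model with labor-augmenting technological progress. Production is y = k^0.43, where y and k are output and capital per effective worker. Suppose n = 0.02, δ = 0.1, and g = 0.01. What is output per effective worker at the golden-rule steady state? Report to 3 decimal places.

Capital per effective worker breaks even when investment replaces (n + g + δ)·k; here n + g + δ = 0.13.
Setting f'(k) = n+g+δ gives 0.43·k^(0.43−1) = 0.13, hence k_gold = (0.43/0.13)^(1/0.57) ≈ 8.1554.
Output: y_gold = k_gold^0.43 = 8.1554^0.43 ≈ 2.4656.

y_gold ≈ 2.466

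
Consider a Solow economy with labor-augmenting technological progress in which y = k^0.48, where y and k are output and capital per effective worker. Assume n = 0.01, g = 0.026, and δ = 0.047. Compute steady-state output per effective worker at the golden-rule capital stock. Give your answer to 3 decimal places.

y_gold ≈ 5.053

Capital per effective worker breaks even when investment replaces (n + g + δ)·k; here n + g + δ = 0.083.
Maximizing c = f(k) − (n+g+δ)·k gives f'(k) = n+g+δ, i.e. 0.48·k^(0.48−1) = 0.083, so k_gold = (0.48/0.083)^(1/0.52) ≈ 29.2212.
Output: y_gold = k_gold^0.48 = 29.2212^0.48 ≈ 5.0528.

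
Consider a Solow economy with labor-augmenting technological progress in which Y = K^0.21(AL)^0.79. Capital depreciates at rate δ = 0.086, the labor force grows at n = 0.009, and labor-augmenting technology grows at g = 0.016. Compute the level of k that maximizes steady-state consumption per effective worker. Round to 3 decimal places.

k_gold ≈ 2.241

Capital per effective worker breaks even when investment replaces (n + g + δ)·k; here n + g + δ = 0.111.
Golden rule sets MPK = n+g+δ: 0.21·k^(0.21−1) = 0.111, so k_gold = (0.21/0.111)^(1/0.79) ≈ 2.2413.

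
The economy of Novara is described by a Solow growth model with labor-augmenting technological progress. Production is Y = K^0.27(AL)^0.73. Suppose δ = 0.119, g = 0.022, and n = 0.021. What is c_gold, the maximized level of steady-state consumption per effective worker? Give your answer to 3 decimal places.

c_gold ≈ 0.882

The effective depreciation rate is n + g + δ = 0.021 + 0.022 + 0.119 = 0.162.
Maximizing c = f(k) − (n+g+δ)·k gives f'(k) = n+g+δ, i.e. 0.27·k^(0.27−1) = 0.162, so k_gold = (0.27/0.162)^(1/0.73) ≈ 2.0133.
y_gold = 2.0133^0.27 ≈ 1.2080.
c_gold = y_gold − (n+g+δ)·k_gold = 1.2080 − 0.162·2.0133 ≈ 0.8818.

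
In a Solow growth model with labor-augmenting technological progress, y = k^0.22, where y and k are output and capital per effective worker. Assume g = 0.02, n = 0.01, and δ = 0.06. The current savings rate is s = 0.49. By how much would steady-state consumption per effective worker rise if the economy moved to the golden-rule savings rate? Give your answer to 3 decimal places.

Δc ≈ 0.181

n + g + δ = 0.01 + 0.02 + 0.06 = 0.09.
Current steady state (s = 0.49): k* = (0.49/0.09)^(1/0.78) ≈ 8.7807, y* = 8.7807^0.22 ≈ 1.6128, c* = (1−0.49)·1.6128 ≈ 0.8225.
At the golden rule the marginal product of capital equals n+g+δ: 0.22·k^(0.22−1) = 0.09. Solving, k_gold = (0.22/0.09)^(1/0.78) ≈ 3.1453.
y_gold = 3.1453^0.22 ≈ 1.2867, c_gold = y_gold − 0.09·k_gold ≈ 1.0036.
Gain: Δc = 1.0036 − 0.8225 ≈ 0.1811.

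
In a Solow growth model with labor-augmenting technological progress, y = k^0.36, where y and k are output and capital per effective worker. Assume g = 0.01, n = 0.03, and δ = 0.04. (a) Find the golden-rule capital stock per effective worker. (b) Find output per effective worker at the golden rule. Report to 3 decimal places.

n + g + δ = 0.03 + 0.01 + 0.04 = 0.08.
Golden rule sets MPK = n+g+δ: 0.36·k^(0.36−1) = 0.08, so k_gold = (0.36/0.08)^(1/0.64) ≈ 10.4868.
y_gold = 10.4868^0.36 ≈ 2.3304.

(a) k_gold ≈ 10.487; (b) y_gold ≈ 2.330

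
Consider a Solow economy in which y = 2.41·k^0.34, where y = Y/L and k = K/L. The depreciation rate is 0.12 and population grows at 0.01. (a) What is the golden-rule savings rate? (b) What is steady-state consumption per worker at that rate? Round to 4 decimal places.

(a) s_gold = 0.3400; (b) c_gold ≈ 4.1063

Break-even investment rate: n + δ = 0.01 + 0.12 = 0.13.
For Cobb-Douglas, s_gold equals capital's share: s_gold = 0.34.
Golden rule sets MPK = n+δ: 0.34·2.41·k^(0.34−1) = 0.13, so k_gold = (0.34·2.41/0.13)^(1/0.66) ≈ 16.2721.
y_gold = 2.41·16.2721^0.34 ≈ 6.2217; c_gold = (1−0.34)·y_gold ≈ 4.1063.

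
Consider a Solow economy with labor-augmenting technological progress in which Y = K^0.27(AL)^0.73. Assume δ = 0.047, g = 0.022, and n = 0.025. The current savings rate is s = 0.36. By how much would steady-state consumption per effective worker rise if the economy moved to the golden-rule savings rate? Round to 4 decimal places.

Δc ≈ 0.0268

Break-even investment rate: n + g + δ = 0.025 + 0.022 + 0.047 = 0.094.
Current steady state (s = 0.36): k* = (0.36/0.094)^(1/0.73) ≈ 6.2932, y* = 6.2932^0.27 ≈ 1.6432, c* = (1−0.36)·1.6432 ≈ 1.0517.
At the golden rule the marginal product of capital equals n+g+δ: 0.27·k^(0.27−1) = 0.094. Solving, k_gold = (0.27/0.094)^(1/0.73) ≈ 4.2435.
y_gold = 4.2435^0.27 ≈ 1.4774, c_gold = y_gold − 0.094·k_gold ≈ 1.0785.
Gain: Δc = 1.0785 − 1.0517 ≈ 0.0268.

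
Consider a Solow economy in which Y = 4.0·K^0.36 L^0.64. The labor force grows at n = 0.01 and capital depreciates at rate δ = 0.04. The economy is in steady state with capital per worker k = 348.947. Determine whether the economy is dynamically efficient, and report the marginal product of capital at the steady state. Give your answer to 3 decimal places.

dynamically inefficient; MPK ≈ 0.034

n + δ = 0.01 + 0.04 = 0.05.
MPK = 0.36·4.0·k^(0.36−1) = 0.36·4.0·348.947^(-0.64) ≈ 0.0340.
MPK < 0.05, so the economy is dynamically inefficient (over-saving).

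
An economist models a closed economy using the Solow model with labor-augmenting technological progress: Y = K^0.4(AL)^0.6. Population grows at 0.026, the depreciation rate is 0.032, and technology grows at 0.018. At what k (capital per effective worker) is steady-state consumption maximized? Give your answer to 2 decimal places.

Capital per effective worker breaks even when investment replaces (n + g + δ)·k; here n + g + δ = 0.076.
Setting f'(k) = n+g+δ gives 0.4·k^(0.4−1) = 0.076, hence k_gold = (0.4/0.076)^(1/0.6) ≈ 15.9249.

k_gold ≈ 15.92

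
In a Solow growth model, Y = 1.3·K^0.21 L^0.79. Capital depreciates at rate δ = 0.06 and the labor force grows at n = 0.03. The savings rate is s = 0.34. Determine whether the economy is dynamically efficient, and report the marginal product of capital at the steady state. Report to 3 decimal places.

dynamically inefficient; MPK ≈ 0.056

Capital per worker breaks even when investment replaces (n + δ)·k; here n + δ = 0.09.
Steady-state k*: s·A·k^0.21 = 0.09·k gives k* = (0.34·1.3/0.09)^(1/0.79) ≈ 7.4974.
MPK = 0.21·1.3·7.4974^(-0.79) ≈ 0.0556.
MPK < n+δ = 0.09, so the economy is dynamically inefficient (over-saving).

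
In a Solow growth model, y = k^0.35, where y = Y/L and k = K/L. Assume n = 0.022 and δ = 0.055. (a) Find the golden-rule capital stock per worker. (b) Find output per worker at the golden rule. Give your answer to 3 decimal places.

Break-even investment rate: n + δ = 0.022 + 0.055 = 0.077.
At the golden rule the marginal product of capital equals n+δ: 0.35·k^(0.35−1) = 0.077. Solving, k_gold = (0.35/0.077)^(1/0.65) ≈ 10.2721.
y_gold = 10.2721^0.35 ≈ 2.2599.

(a) k_gold ≈ 10.272; (b) y_gold ≈ 2.260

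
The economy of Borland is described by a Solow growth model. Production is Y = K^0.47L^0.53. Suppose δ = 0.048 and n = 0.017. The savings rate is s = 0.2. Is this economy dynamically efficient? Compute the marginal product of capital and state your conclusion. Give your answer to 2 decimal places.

Capital per worker breaks even when investment replaces (n + δ)·k; here n + δ = 0.065.
Steady-state k*: s·k^0.47 = 0.065·k gives k* = (0.2/0.065)^(1/0.53) ≈ 8.3363.
MPK = 0.47·8.3363^(-0.53) ≈ 0.1527.
MPK > n+δ = 0.065, so the economy is dynamically efficient (under-saving).

dynamically efficient; MPK ≈ 0.15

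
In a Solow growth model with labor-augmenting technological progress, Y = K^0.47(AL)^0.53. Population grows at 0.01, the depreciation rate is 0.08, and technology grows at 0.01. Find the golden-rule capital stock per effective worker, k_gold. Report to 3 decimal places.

The effective depreciation rate is n + g + δ = 0.01 + 0.01 + 0.08 = 0.1.
Golden rule sets MPK = n+g+δ: 0.47·k^(0.47−1) = 0.1, so k_gold = (0.47/0.1)^(1/0.53) ≈ 18.5400.

k_gold ≈ 18.540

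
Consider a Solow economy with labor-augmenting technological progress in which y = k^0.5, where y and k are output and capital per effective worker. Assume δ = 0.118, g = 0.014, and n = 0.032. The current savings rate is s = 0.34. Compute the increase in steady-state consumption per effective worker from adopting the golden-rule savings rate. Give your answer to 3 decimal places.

n + g + δ = 0.032 + 0.014 + 0.118 = 0.164.
Current steady state (s = 0.34): k* = (0.34/0.164)^(1/0.5) ≈ 4.2980, y* = 4.2980^0.5 ≈ 2.0732, c* = (1−0.34)·2.0732 ≈ 1.3683.
Maximizing c = f(k) − (n+g+δ)·k gives f'(k) = n+g+δ, i.e. 0.5·k^(0.5−1) = 0.164, so k_gold = (0.5/0.164)^(1/0.5) ≈ 9.2951.
y_gold = 9.2951^0.5 ≈ 3.0488, c_gold = y_gold − 0.164·k_gold ≈ 1.5244.
Gain: Δc = 1.5244 − 1.3683 ≈ 0.1561.

Δc ≈ 0.156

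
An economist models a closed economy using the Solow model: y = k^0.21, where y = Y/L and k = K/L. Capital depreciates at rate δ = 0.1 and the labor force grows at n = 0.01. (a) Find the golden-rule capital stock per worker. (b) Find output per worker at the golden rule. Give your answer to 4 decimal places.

n + δ = 0.01 + 0.1 = 0.11.
Golden rule sets MPK = n+δ: 0.21·k^(0.21−1) = 0.11, so k_gold = (0.21/0.11)^(1/0.79) ≈ 2.2671.
y_gold = 2.2671^0.21 ≈ 1.1875.

(a) k_gold ≈ 2.2671; (b) y_gold ≈ 1.1875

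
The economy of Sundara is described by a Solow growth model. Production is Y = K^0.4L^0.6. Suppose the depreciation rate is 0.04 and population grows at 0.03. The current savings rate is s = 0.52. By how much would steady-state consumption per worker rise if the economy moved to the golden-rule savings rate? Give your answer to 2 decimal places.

The effective depreciation rate is n + δ = 0.03 + 0.04 = 0.07.
Current steady state (s = 0.52): k* = (0.52/0.07)^(1/0.6) ≈ 28.2819, y* = 28.2819^0.4 ≈ 3.8072, c* = (1−0.52)·3.8072 ≈ 1.8274.
At the golden rule the marginal product of capital equals n+δ: 0.4·k^(0.4−1) = 0.07. Solving, k_gold = (0.4/0.07)^(1/0.6) ≈ 18.2643.
y_gold = 18.2643^0.4 ≈ 3.1963, c_gold = y_gold − 0.07·k_gold ≈ 1.9178.
Gain: Δc = 1.9178 − 1.8274 ≈ 0.0903.

Δc ≈ 0.09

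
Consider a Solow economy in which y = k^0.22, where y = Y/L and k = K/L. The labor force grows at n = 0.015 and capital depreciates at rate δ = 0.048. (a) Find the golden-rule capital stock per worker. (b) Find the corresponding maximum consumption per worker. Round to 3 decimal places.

(a) k_gold ≈ 4.969; (b) c_gold ≈ 1.110

Break-even investment rate: n + δ = 0.015 + 0.048 = 0.063.
Maximizing c = f(k) − (n+δ)·k gives f'(k) = n+δ, i.e. 0.22·k^(0.22−1) = 0.063, so k_gold = (0.22/0.063)^(1/0.78) ≈ 4.9689.
y_gold = 4.9689^0.22 ≈ 1.4229; c_gold = y_gold − 0.063·k_gold ≈ 1.1099.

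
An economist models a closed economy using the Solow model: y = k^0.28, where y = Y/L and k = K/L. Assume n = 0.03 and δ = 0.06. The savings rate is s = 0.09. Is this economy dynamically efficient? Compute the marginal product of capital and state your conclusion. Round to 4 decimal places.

dynamically efficient; MPK ≈ 0.2800

Capital per worker breaks even when investment replaces (n + δ)·k; here n + δ = 0.09.
Steady-state k*: s·k^0.28 = 0.09·k gives k* = (0.09/0.09)^(1/0.72) ≈ 1.0000.
MPK = 0.28·1.0000^(-0.72) ≈ 0.2800.
MPK > n+δ = 0.09, so the economy is dynamically efficient (under-saving).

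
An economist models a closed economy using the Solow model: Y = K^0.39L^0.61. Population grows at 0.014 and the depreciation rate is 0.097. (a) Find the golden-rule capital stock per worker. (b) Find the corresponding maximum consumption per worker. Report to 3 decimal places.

Break-even investment rate: n + δ = 0.014 + 0.097 = 0.111.
Setting f'(k) = n+δ gives 0.39·k^(0.39−1) = 0.111, hence k_gold = (0.39/0.111)^(1/0.61) ≈ 7.8462.
y_gold = 7.8462^0.39 ≈ 2.2331; c_gold = y_gold − 0.111·k_gold ≈ 1.3622.

(a) k_gold ≈ 7.846; (b) c_gold ≈ 1.362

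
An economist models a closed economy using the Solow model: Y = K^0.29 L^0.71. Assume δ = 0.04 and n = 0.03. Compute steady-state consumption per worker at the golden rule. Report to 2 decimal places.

c_gold ≈ 1.27

n + δ = 0.03 + 0.04 = 0.07.
Setting f'(k) = n+δ gives 0.29·k^(0.29−1) = 0.07, hence k_gold = (0.29/0.07)^(1/0.71) ≈ 7.4035.
y_gold = 7.4035^0.29 ≈ 1.7870.
c_gold = y_gold − (n+δ)·k_gold = 1.7870 − 0.07·7.4035 ≈ 1.2688.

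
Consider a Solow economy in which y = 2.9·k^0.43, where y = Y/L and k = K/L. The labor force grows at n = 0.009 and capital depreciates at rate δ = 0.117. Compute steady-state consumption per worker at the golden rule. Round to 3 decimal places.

Capital per worker breaks even when investment replaces (n + δ)·k; here n + δ = 0.126.
Maximizing c = f(k) − (n+δ)·k gives f'(k) = n+δ, i.e. 0.43·2.9·k^(0.43−1) = 0.126, so k_gold = (0.43·2.9/0.126)^(1/0.57) ≈ 55.7807.
y_gold = 2.9·55.7807^0.43 ≈ 16.3450.
c_gold = y_gold − (n+δ)·k_gold = 16.3450 − 0.126·55.7807 ≈ 9.3167.

c_gold ≈ 9.317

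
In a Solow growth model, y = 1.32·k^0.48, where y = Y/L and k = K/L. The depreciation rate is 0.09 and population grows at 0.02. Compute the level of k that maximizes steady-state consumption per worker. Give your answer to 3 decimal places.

The effective depreciation rate is n + δ = 0.02 + 0.09 = 0.11.
Maximizing c = f(k) − (n+δ)·k gives f'(k) = n+δ, i.e. 0.48·1.32·k^(0.48−1) = 0.11, so k_gold = (0.48·1.32/0.11)^(1/0.52) ≈ 28.9969.

k_gold ≈ 28.997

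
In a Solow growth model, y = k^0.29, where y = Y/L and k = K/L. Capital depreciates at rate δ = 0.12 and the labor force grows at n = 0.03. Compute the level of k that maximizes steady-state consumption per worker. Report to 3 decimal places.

k_gold ≈ 2.531

n + δ = 0.03 + 0.12 = 0.15.
Setting f'(k) = n+δ gives 0.29·k^(0.29−1) = 0.15, hence k_gold = (0.29/0.15)^(1/0.71) ≈ 2.5307.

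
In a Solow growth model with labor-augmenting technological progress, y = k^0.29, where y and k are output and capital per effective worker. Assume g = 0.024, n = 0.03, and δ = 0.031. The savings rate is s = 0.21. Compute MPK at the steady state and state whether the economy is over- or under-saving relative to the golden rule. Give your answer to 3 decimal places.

n + g + δ = 0.03 + 0.024 + 0.031 = 0.085.
Steady-state k*: s·k^0.29 = 0.085·k gives k* = (0.21/0.085)^(1/0.71) ≈ 3.5747.
MPK = 0.29·3.5747^(-0.71) ≈ 0.1174.
MPK > n+g+δ = 0.085, so the economy is dynamically efficient (under-saving).

under-saving; MPK ≈ 0.117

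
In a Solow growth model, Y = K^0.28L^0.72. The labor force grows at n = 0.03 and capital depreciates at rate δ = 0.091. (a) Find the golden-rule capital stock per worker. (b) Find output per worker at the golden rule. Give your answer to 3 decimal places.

Break-even investment rate: n + δ = 0.03 + 0.091 = 0.121.
Maximizing c = f(k) − (n+δ)·k gives f'(k) = n+δ, i.e. 0.28·k^(0.28−1) = 0.121, so k_gold = (0.28/0.121)^(1/0.72) ≈ 3.2068.
y_gold = 3.2068^0.28 ≈ 1.3858.

(a) k_gold ≈ 3.207; (b) y_gold ≈ 1.386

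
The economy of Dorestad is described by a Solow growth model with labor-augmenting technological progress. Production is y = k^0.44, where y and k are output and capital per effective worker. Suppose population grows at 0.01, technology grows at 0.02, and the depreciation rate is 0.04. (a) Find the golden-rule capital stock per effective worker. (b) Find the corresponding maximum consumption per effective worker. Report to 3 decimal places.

Capital per effective worker breaks even when investment replaces (n + g + δ)·k; here n + g + δ = 0.07.
Setting f'(k) = n+g+δ gives 0.44·k^(0.44−1) = 0.07, hence k_gold = (0.44/0.07)^(1/0.56) ≈ 26.6461.
y_gold = 26.6461^0.44 ≈ 4.2391; c_gold = y_gold − 0.07·k_gold ≈ 2.3739.

(a) k_gold ≈ 26.646; (b) c_gold ≈ 2.374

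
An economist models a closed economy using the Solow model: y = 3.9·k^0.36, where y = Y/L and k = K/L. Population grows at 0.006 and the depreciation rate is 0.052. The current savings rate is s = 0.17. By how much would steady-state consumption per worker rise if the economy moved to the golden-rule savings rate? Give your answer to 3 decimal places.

Δc ≈ 2.243

n + δ = 0.006 + 0.052 = 0.058.
Current steady state (s = 0.17): k* = (0.17·3.9/0.058)^(1/0.64) ≈ 45.0048, y* = 3.9·45.0048^0.36 ≈ 15.3546, c* = (1−0.17)·15.3546 ≈ 12.7443.
Maximizing c = f(k) − (n+δ)·k gives f'(k) = n+δ, i.e. 0.36·3.9·k^(0.36−1) = 0.058, so k_gold = (0.36·3.9/0.058)^(1/0.64) ≈ 145.3466.
y_gold = 3.9·145.3466^0.36 ≈ 23.4170, c_gold = y_gold − 0.058·k_gold ≈ 14.9868.
Gain: Δc = 14.9868 − 12.7443 ≈ 2.2426.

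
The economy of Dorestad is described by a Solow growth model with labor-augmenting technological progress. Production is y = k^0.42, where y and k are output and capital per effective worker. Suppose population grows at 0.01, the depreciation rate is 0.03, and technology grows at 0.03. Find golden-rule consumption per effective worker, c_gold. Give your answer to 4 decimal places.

c_gold ≈ 2.1228

n + g + δ = 0.01 + 0.03 + 0.03 = 0.07.
Maximizing c = f(k) − (n+g+δ)·k gives f'(k) = n+g+δ, i.e. 0.42·k^(0.42−1) = 0.07, so k_gold = (0.42/0.07)^(1/0.58) ≈ 21.9604.
y_gold = 21.9604^0.42 ≈ 3.6601.
c_gold = y_gold − (n+g+δ)·k_gold = 3.6601 − 0.07·21.9604 ≈ 2.1228.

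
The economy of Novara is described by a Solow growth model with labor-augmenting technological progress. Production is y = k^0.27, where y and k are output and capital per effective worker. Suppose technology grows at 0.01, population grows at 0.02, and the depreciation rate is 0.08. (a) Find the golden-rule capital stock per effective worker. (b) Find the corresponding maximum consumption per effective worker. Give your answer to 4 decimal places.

(a) k_gold ≈ 3.4214; (b) c_gold ≈ 1.0176

Break-even investment rate: n + g + δ = 0.02 + 0.01 + 0.08 = 0.11.
Setting f'(k) = n+g+δ gives 0.27·k^(0.27−1) = 0.11, hence k_gold = (0.27/0.11)^(1/0.73) ≈ 3.4214.
y_gold = 3.4214^0.27 ≈ 1.3939; c_gold = y_gold − 0.11·k_gold ≈ 1.0176.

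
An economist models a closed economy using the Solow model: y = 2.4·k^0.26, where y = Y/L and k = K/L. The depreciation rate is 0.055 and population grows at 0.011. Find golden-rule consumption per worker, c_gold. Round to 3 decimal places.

Break-even investment rate: n + δ = 0.011 + 0.055 = 0.066.
Maximizing c = f(k) − (n+δ)·k gives f'(k) = n+δ, i.e. 0.26·2.4·k^(0.26−1) = 0.066, so k_gold = (0.26·2.4/0.066)^(1/0.74) ≈ 20.8177.
y_gold = 2.4·20.8177^0.26 ≈ 5.2845.
c_gold = y_gold − (n+δ)·k_gold = 5.2845 − 0.066·20.8177 ≈ 3.9105.

c_gold ≈ 3.911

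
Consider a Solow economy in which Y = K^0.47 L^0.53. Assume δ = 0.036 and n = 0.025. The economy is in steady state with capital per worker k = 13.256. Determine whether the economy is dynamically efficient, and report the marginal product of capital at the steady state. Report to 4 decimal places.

dynamically efficient; MPK ≈ 0.1195

The effective depreciation rate is n + δ = 0.025 + 0.036 = 0.061.
MPK = 0.47·k^(0.47−1) = 0.47·13.256^(-0.53) ≈ 0.1195.
MPK > 0.061, so the economy is dynamically efficient (under-saving).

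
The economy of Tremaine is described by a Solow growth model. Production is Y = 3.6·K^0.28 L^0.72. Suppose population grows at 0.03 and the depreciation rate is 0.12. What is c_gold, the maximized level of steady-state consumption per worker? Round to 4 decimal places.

n + δ = 0.03 + 0.12 = 0.15.
Golden rule sets MPK = n+δ: 0.28·3.6·k^(0.28−1) = 0.15, so k_gold = (0.28·3.6/0.15)^(1/0.72) ≈ 14.0969.
y_gold = 3.6·14.0969^0.28 ≈ 7.5519.
c_gold = y_gold − (n+δ)·k_gold = 7.5519 − 0.15·14.0969 ≈ 5.4374.

c_gold ≈ 5.4374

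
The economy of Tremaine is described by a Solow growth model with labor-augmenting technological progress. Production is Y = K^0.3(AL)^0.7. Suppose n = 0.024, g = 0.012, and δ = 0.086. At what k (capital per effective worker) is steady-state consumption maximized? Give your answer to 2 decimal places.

n + g + δ = 0.024 + 0.012 + 0.086 = 0.122.
At the golden rule the marginal product of capital equals n+g+δ: 0.3·k^(0.3−1) = 0.122. Solving, k_gold = (0.3/0.122)^(1/0.7) ≈ 3.6160.

k_gold ≈ 3.62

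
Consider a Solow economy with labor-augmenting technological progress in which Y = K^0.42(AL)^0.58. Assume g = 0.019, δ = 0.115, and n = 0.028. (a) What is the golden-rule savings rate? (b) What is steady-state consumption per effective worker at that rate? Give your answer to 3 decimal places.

Capital per effective worker breaks even when investment replaces (n + g + δ)·k; here n + g + δ = 0.162.
For Cobb-Douglas, s_gold equals capital's share: s_gold = 0.42.
Maximizing c = f(k) − (n+g+δ)·k gives f'(k) = n+g+δ, i.e. 0.42·k^(0.42−1) = 0.162, so k_gold = (0.42/0.162)^(1/0.58) ≈ 5.1681.
y_gold = 5.1681^0.42 ≈ 1.9934; c_gold = (1−0.42)·y_gold ≈ 1.1562.

(a) s_gold = 0.420; (b) c_gold ≈ 1.156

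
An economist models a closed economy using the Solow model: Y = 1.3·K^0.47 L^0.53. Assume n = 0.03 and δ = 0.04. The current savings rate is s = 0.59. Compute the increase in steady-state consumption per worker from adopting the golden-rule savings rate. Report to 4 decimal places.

Δc ≈ 0.2522

Capital per worker breaks even when investment replaces (n + δ)·k; here n + δ = 0.07.
Current steady state (s = 0.59): k* = (0.59·1.3/0.07)^(1/0.53) ≈ 91.5573, y* = 1.3·91.5573^0.47 ≈ 10.8627, c* = (1−0.59)·10.8627 ≈ 4.4537.
At the golden rule the marginal product of capital equals n+δ: 0.47·1.3·k^(0.47−1) = 0.07. Solving, k_gold = (0.47·1.3/0.07)^(1/0.53) ≈ 59.6162.
y_gold = 1.3·59.6162^0.47 ≈ 8.8790, c_gold = y_gold − 0.07·k_gold ≈ 4.7059.
Gain: Δc = 4.7059 − 4.4537 ≈ 0.2522.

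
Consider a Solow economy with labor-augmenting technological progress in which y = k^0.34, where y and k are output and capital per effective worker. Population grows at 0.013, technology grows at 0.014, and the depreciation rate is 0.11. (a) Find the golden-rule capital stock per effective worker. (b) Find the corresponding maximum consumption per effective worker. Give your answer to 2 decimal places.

(a) k_gold ≈ 3.96; (b) c_gold ≈ 1.05

Capital per effective worker breaks even when investment replaces (n + g + δ)·k; here n + g + δ = 0.137.
Maximizing c = f(k) − (n+g+δ)·k gives f'(k) = n+g+δ, i.e. 0.34·k^(0.34−1) = 0.137, so k_gold = (0.34/0.137)^(1/0.66) ≈ 3.9639.
y_gold = 3.9639^0.34 ≈ 1.5972; c_gold = y_gold − 0.137·k_gold ≈ 1.0542.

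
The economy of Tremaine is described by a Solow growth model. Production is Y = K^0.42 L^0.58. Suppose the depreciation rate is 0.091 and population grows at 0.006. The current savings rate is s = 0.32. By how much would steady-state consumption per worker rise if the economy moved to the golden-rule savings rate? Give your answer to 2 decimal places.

Break-even investment rate: n + δ = 0.006 + 0.091 = 0.097.
Current steady state (s = 0.32): k* = (0.32/0.097)^(1/0.58) ≈ 7.8299, y* = 7.8299^0.42 ≈ 2.3734, c* = (1−0.32)·2.3734 ≈ 1.6139.
Setting f'(k) = n+δ gives 0.42·k^(0.42−1) = 0.097, hence k_gold = (0.42/0.097)^(1/0.58) ≈ 12.5134.
y_gold = 12.5134^0.42 ≈ 2.8900, c_gold = y_gold − 0.097·k_gold ≈ 1.6762.
Gain: Δc = 1.6762 − 1.6139 ≈ 0.0623.

Δc ≈ 0.06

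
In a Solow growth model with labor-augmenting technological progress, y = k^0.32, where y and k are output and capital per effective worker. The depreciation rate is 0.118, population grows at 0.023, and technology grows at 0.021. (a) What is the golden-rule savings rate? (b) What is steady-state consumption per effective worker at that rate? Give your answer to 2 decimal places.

(a) s_gold = 0.32; (b) c_gold ≈ 0.94

n + g + δ = 0.023 + 0.021 + 0.118 = 0.162.
For Cobb-Douglas, s_gold equals capital's share: s_gold = 0.32.
Golden rule sets MPK = n+g+δ: 0.32·k^(0.32−1) = 0.162, so k_gold = (0.32/0.162)^(1/0.68) ≈ 2.7212.
y_gold = 2.7212^0.32 ≈ 1.3776; c_gold = (1−0.32)·y_gold ≈ 0.9368.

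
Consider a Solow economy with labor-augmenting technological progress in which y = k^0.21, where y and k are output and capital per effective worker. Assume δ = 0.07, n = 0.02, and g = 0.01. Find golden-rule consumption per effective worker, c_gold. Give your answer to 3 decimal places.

n + g + δ = 0.02 + 0.01 + 0.07 = 0.1.
At the golden rule the marginal product of capital equals n+g+δ: 0.21·k^(0.21−1) = 0.1. Solving, k_gold = (0.21/0.1)^(1/0.79) ≈ 2.5578.
y_gold = 2.5578^0.21 ≈ 1.2180.
c_gold = y_gold − (n+g+δ)·k_gold = 1.2180 − 0.1·2.5578 ≈ 0.9622.

c_gold ≈ 0.962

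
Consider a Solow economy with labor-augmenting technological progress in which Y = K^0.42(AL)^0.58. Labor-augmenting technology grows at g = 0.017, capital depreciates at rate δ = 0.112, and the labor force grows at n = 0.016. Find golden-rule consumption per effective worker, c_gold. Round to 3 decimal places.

The effective depreciation rate is n + g + δ = 0.016 + 0.017 + 0.112 = 0.145.
At the golden rule the marginal product of capital equals n+g+δ: 0.42·k^(0.42−1) = 0.145. Solving, k_gold = (0.42/0.145)^(1/0.58) ≈ 6.2567.
y_gold = 6.2567^0.42 ≈ 2.1601.
c_gold = y_gold − (n+g+δ)·k_gold = 2.1601 − 0.145·6.2567 ≈ 1.2528.

c_gold ≈ 1.253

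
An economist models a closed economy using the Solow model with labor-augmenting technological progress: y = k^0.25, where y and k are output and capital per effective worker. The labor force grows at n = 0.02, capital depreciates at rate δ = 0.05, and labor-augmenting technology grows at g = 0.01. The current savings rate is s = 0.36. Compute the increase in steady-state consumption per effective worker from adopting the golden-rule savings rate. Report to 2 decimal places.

Δc ≈ 0.04

The effective depreciation rate is n + g + δ = 0.02 + 0.01 + 0.05 = 0.08.
Current steady state (s = 0.36): k* = (0.36/0.08)^(1/0.75) ≈ 7.4293, y* = 7.4293^0.25 ≈ 1.6510, c* = (1−0.36)·1.6510 ≈ 1.0566.
At the golden rule the marginal product of capital equals n+g+δ: 0.25·k^(0.25−1) = 0.08. Solving, k_gold = (0.25/0.08)^(1/0.75) ≈ 4.5688.
y_gold = 4.5688^0.25 ≈ 1.4620, c_gold = y_gold − 0.08·k_gold ≈ 1.0965.
Gain: Δc = 1.0965 − 1.0566 ≈ 0.0399.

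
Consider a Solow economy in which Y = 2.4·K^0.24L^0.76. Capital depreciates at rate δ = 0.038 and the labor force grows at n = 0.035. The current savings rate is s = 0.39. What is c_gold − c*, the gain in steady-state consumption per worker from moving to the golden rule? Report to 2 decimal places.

Break-even investment rate: n + δ = 0.035 + 0.038 = 0.073.
Current steady state (s = 0.39): k* = (0.39·2.4/0.073)^(1/0.76) ≈ 28.6968, y* = 2.4·28.6968^0.24 ≈ 5.3714, c* = (1−0.39)·5.3714 ≈ 3.2766.
Setting f'(k) = n+δ gives 0.24·2.4·k^(0.24−1) = 0.073, hence k_gold = (0.24·2.4/0.073)^(1/0.76) ≈ 15.1494.
y_gold = 2.4·15.1494^0.24 ≈ 4.6079, c_gold = y_gold − 0.073·k_gold ≈ 3.5020.
Gain: Δc = 3.5020 − 3.2766 ≈ 0.2254.

Δc ≈ 0.23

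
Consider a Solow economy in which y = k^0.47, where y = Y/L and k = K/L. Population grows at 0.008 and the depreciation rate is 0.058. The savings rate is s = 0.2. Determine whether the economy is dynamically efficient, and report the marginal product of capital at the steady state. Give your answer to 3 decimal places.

dynamically efficient; MPK ≈ 0.155

Break-even investment rate: n + δ = 0.008 + 0.058 = 0.066.
Steady-state k*: s·k^0.47 = 0.066·k gives k* = (0.2/0.066)^(1/0.53) ≈ 8.0996.
MPK = 0.47·8.0996^(-0.53) ≈ 0.1551.
MPK > n+δ = 0.066, so the economy is dynamically efficient (under-saving).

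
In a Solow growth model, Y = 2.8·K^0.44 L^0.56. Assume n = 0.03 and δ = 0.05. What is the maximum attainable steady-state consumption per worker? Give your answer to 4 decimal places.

n + δ = 0.03 + 0.05 = 0.08.
At the golden rule the marginal product of capital equals n+δ: 0.44·2.8·k^(0.44−1) = 0.08. Solving, k_gold = (0.44·2.8/0.08)^(1/0.56) ≈ 131.9996.
y_gold = 2.8·131.9996^0.44 ≈ 23.9999.
c_gold = y_gold − (n+δ)·k_gold = 23.9999 − 0.08·131.9996 ≈ 13.4400.

c_gold ≈ 13.4400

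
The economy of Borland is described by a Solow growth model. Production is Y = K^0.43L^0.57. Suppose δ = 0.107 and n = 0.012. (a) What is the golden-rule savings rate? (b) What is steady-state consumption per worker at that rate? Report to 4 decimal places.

Capital per worker breaks even when investment replaces (n + δ)·k; here n + δ = 0.119.
For Cobb-Douglas, s_gold equals capital's share: s_gold = 0.43.
Maximizing c = f(k) − (n+δ)·k gives f'(k) = n+δ, i.e. 0.43·k^(0.43−1) = 0.119, so k_gold = (0.43/0.119)^(1/0.57) ≈ 9.5238.
y_gold = 9.5238^0.43 ≈ 2.6357; c_gold = (1−0.43)·y_gold ≈ 1.5023.

(a) s_gold = 0.4300; (b) c_gold ≈ 1.5023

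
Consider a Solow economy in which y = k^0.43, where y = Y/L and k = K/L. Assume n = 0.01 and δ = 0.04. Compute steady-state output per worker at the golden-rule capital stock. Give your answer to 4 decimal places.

The effective depreciation rate is n + δ = 0.01 + 0.04 = 0.05.
Setting f'(k) = n+δ gives 0.43·k^(0.43−1) = 0.05, hence k_gold = (0.43/0.05)^(1/0.57) ≈ 43.5984.
Output: y_gold = k_gold^0.43 = 43.5984^0.43 ≈ 5.0696.

y_gold ≈ 5.0696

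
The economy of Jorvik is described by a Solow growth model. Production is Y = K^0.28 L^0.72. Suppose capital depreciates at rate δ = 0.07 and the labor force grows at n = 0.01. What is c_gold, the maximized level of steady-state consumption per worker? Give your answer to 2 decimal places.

c_gold ≈ 1.17

Break-even investment rate: n + δ = 0.01 + 0.07 = 0.08.
Setting f'(k) = n+δ gives 0.28·k^(0.28−1) = 0.08, hence k_gold = (0.28/0.08)^(1/0.72) ≈ 5.6971.
y_gold = 5.6971^0.28 ≈ 1.6277.
c_gold = y_gold − (n+δ)·k_gold = 1.6277 − 0.08·5.6971 ≈ 1.1720.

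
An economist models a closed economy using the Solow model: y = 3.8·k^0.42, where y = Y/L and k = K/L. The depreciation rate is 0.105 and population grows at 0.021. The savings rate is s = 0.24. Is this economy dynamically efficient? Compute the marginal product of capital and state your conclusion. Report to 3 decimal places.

dynamically efficient; MPK ≈ 0.220

Capital per worker breaks even when investment replaces (n + δ)·k; here n + δ = 0.126.
Steady-state k*: s·A·k^0.42 = 0.126·k gives k* = (0.24·3.8/0.126)^(1/0.58) ≈ 30.3467.
MPK = 0.42·3.8·30.3467^(-0.58) ≈ 0.2205.
MPK > n+δ = 0.126, so the economy is dynamically efficient (under-saving).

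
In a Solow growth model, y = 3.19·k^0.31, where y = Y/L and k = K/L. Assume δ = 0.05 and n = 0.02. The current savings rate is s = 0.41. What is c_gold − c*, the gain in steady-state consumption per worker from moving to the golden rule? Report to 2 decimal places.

Δc ≈ 0.22

Break-even investment rate: n + δ = 0.02 + 0.05 = 0.07.
Current steady state (s = 0.41): k* = (0.41·3.19/0.07)^(1/0.69) ≈ 69.6177, y* = 3.19·69.6177^0.31 ≈ 11.8859, c* = (1−0.41)·11.8859 ≈ 7.0127.
Setting f'(k) = n+δ gives 0.31·3.19·k^(0.31−1) = 0.07, hence k_gold = (0.31·3.19/0.07)^(1/0.69) ≈ 46.4243.
y_gold = 3.19·46.4243^0.31 ≈ 10.4829, c_gold = y_gold − 0.07·k_gold ≈ 7.2332.
Gain: Δc = 7.2332 − 7.0127 ≈ 0.2205.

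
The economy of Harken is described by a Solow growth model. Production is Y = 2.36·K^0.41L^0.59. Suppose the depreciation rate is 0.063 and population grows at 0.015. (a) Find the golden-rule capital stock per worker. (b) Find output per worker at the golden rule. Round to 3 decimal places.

Break-even investment rate: n + δ = 0.015 + 0.063 = 0.078.
Golden rule sets MPK = n+δ: 0.41·2.36·k^(0.41−1) = 0.078, so k_gold = (0.41·2.36/0.078)^(1/0.59) ≈ 71.3775.
y_gold = 2.36·71.3775^0.41 ≈ 13.5791.

(a) k_gold ≈ 71.378; (b) y_gold ≈ 13.579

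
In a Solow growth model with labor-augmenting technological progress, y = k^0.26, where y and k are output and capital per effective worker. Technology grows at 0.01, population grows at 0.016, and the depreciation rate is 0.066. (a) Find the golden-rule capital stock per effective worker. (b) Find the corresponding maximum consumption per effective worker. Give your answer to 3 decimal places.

(a) k_gold ≈ 4.071; (b) c_gold ≈ 1.066

n + g + δ = 0.016 + 0.01 + 0.066 = 0.092.
Golden rule sets MPK = n+g+δ: 0.26·k^(0.26−1) = 0.092, so k_gold = (0.26/0.092)^(1/0.74) ≈ 4.0711.
y_gold = 4.0711^0.26 ≈ 1.4405; c_gold = y_gold − 0.092·k_gold ≈ 1.0660.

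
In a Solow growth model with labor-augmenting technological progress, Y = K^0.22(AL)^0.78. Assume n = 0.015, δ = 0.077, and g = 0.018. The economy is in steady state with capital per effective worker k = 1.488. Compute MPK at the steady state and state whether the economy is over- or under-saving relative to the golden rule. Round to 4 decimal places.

under-saving; MPK ≈ 0.1614

Break-even investment rate: n + g + δ = 0.015 + 0.018 + 0.077 = 0.11.
MPK = 0.22·k^(0.22−1) = 0.22·1.488^(-0.78) ≈ 0.1614.
MPK > 0.11, so the economy is dynamically efficient (under-saving).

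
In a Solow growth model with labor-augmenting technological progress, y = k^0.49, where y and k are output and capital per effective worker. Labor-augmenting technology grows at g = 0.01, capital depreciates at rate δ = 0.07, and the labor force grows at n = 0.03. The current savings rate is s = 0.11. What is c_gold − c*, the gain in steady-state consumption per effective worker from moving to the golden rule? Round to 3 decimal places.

Δc ≈ 1.253

n + g + δ = 0.03 + 0.01 + 0.07 = 0.11.
Current steady state (s = 0.11): k* = (0.11/0.11)^(1/0.51) ≈ 1.0000, y* = 1.0000^0.49 ≈ 1.0000, c* = (1−0.11)·1.0000 ≈ 0.8900.
Golden rule sets MPK = n+g+δ: 0.49·k^(0.49−1) = 0.11, so k_gold = (0.49/0.11)^(1/0.51) ≈ 18.7139.
y_gold = 18.7139^0.49 ≈ 4.2011, c_gold = y_gold − 0.11·k_gold ≈ 2.1425.
Gain: Δc = 2.1425 − 0.8900 ≈ 1.2525.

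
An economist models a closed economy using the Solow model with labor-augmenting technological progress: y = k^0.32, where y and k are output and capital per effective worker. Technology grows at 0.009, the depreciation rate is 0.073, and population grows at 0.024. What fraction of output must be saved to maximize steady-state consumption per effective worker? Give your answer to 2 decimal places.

s_gold = 0.32

The effective depreciation rate is n + g + δ = 0.024 + 0.009 + 0.073 = 0.106.
At the golden rule MPK = n+g+δ, and in any Cobb-Douglas steady state s = (n+g+δ)·k/y = MPK·k/y = capital's share 0.32.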